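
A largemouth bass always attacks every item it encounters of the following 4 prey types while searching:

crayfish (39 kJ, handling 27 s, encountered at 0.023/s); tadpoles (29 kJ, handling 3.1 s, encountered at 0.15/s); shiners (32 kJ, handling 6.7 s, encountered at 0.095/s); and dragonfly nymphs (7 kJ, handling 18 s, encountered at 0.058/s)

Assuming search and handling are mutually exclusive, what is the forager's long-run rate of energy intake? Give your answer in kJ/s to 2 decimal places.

R = Σλ_iE_i / (1 + Σλ_ih_i)
Numerator: 0.023×39 + 0.15×29 + 0.095×32 + 0.058×7 = 8.693
Denominator: 1 + 0.023×27 + 0.15×3.1 + 0.095×6.7 + 0.058×18 = 3.767
R = 8.693/3.767 = 2.308 kJ/s

2.31 kJ/s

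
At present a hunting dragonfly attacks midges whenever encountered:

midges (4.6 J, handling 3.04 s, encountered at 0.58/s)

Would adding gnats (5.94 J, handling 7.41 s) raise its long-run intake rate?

On midges alone, R = ΣλE/(1+Σλh) = 2.668/2.763 = 0.9655 J/s.
Profitability of gnats: 5.94/7.41 = 0.8016 J/s.
0.8016 < 0.9655, so adding gnats would lower the average — exclude it.

No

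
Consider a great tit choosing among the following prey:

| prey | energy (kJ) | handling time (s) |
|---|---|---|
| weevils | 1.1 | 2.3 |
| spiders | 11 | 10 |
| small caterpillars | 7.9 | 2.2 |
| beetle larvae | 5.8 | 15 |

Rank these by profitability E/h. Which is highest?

In descending order of E/h:
small caterpillars: 7.9/2.2 = 3.59 kJ/s
spiders: 11/10 = 1.1 kJ/s
weevils: 1.1/2.3 = 0.478 kJ/s
beetle larvae: 5.8/15 = 0.387 kJ/s

small caterpillars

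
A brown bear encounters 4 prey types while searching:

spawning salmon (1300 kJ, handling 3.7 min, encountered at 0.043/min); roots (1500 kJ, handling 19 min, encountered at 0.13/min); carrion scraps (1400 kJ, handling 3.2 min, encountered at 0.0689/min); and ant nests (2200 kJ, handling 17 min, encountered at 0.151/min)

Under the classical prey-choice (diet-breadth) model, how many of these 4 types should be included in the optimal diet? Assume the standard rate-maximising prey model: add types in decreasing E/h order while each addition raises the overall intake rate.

3

Profitabilities (E/h, kJ/min): carrion scraps 438, spawning salmon 351, ant nests 129, roots 78.9. Add prey in this order while the next type's profitability exceeds the intake rate on those already taken.
Rate on top 1: 79.03. spawning salmon: 351 > 79.03 → include.
Rate on top 2: 110.4. ant nests: 129 > 110.4 → include.
Rate on top 3: 122.8. roots: 78.9 < 122.8 → exclude; stop.
Optimal diet: carrion scraps, spawning salmon, ant nests — 3 of 4 types.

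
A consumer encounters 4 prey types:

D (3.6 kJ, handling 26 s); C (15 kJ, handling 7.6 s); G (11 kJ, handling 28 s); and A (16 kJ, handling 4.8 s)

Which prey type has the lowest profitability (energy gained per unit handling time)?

Profitability E/h (kJ/s): D = 3.6/26 = 0.138, C = 15/7.6 = 1.97, G = 11/28 = 0.393, A = 16/4.8 = 3.33.
Ranked: A > C > G > D.

D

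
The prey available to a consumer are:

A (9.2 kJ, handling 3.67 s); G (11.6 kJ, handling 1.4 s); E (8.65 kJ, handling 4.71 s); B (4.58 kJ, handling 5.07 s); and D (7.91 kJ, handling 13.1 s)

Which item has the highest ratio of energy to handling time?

G

In descending order of E/h:
G: 11.6/1.4 = 8.29 kJ/s
A: 9.2/3.67 = 2.51 kJ/s
E: 8.65/4.71 = 1.84 kJ/s
B: 4.58/5.07 = 0.903 kJ/s
D: 7.91/13.1 = 0.604 kJ/s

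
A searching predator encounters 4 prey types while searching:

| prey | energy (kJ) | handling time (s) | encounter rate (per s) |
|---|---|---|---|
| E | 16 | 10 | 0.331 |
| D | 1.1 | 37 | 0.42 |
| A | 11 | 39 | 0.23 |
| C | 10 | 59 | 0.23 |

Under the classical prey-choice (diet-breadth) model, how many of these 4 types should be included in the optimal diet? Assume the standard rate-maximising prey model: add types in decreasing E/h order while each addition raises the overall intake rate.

1

Rank by E/h (kJ/s): E 1.6, A 0.282, C 0.169, D 0.0297. Include each in turn until the next type's E/h falls below the running intake rate.
Rate on top 1: 1.229. A: 0.282 < 1.229 → exclude; stop.
Optimal diet: E — 1 of 4 types.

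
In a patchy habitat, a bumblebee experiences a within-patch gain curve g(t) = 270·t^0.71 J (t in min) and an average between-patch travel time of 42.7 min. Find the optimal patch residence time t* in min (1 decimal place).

Maximise g(t)/(T+t): set derivative to zero → g'(t)(T+t) = g(t).
g'(t) = 0.71·270·t^-0.29. Setting 0.71·270·t^-0.29 = 270·t^0.71/(42.7+t) gives 0.71(42.7+t) = t, so 0.29·t = 0.71×42.7.
t* = 0.71×42.7/0.29 = 104.5 min.

104.5 min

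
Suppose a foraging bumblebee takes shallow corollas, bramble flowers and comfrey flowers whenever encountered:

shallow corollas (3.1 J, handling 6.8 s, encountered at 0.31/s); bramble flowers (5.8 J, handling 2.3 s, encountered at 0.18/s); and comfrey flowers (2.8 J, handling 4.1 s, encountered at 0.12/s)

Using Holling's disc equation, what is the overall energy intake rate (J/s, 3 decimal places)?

0.583 J/s

R = Σλ_iE_i / (1 + Σλ_ih_i)
Numerator: 0.31×3.1 + 0.18×5.8 + 0.12×2.8 = 2.341
Denominator: 1 + 0.31×6.8 + 0.18×2.3 + 0.12×4.1 = 4.014
R = 2.341/4.014 = 0.5832 J/s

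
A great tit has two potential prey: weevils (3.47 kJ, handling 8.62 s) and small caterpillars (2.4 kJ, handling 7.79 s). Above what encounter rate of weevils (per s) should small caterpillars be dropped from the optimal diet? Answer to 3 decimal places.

0.378 per s

At the threshold, the rate on weevils alone equals the profitability of small caterpillars: λ·3.47/(1 + λ·8.62) = 2.4/7.79 = 0.3081.
Rearranging, λ(3.47 − 0.3081×8.62) = 0.3081, so λ = 0.3081/0.8143 = 0.3784 per s.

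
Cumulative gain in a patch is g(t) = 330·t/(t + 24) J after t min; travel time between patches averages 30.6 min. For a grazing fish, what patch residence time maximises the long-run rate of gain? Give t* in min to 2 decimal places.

By the marginal value theorem, leave when the instantaneous gain rate g'(t) equals the habitat-wide average g(t)/(T + t).
g'(t) = 330·24/(t + 24)². Setting 330·24/(t+24)² = 330t/[(t+24)(30.6+t)] gives 24(30.6+t) = t(t+24), so t² = 24×30.6 = 734.4.
t* = √734.4 = 27.1 min.

27.10 min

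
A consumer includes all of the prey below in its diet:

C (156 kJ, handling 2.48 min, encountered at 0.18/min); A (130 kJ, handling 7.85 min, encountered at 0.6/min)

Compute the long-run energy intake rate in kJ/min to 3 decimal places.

17.231 kJ/min

Energy encountered per unit search time: 0.18×156 + 0.6×130 = 106.1 kJ/min.
Handling time per unit search time: 0.18×2.48 + 0.6×7.85 = 5.156.
Rate = 106.1/(1 + 5.156) = 17.23 kJ/min.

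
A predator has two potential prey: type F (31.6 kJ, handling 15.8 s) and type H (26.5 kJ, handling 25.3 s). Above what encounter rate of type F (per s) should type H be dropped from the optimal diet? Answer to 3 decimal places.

The zero-one rule: include type H iff E₂/h₂ > λE₁/(1+λh₁). Equality gives the switch point.
λE₁h₂ = E₂ + λE₂h₁ ⇒ λ = E₂/(E₁h₂ − E₂h₁) = 26.5/(799.5 − 418.7) = 0.06959 per s.

0.070 per s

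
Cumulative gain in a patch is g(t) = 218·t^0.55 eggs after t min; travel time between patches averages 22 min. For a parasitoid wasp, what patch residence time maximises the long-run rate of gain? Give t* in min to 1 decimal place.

26.9 min

By the marginal value theorem, leave when the instantaneous gain rate g'(t) equals the habitat-wide average g(t)/(T + t).
g'(t) = 0.55·218·t^-0.45. Setting 0.55·218·t^-0.45 = 218·t^0.55/(22+t) gives 0.55(22+t) = t, so 0.45·t = 0.55×22.
t* = 0.55×22/0.45 = 26.89 min.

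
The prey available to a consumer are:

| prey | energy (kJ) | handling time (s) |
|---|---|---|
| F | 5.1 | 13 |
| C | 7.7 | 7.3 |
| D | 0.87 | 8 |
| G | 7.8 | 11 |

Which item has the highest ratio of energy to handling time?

C

Profitability E/h (kJ/s): F = 5.1/13 = 0.392, C = 7.7/7.3 = 1.05, D = 0.87/8 = 0.109, G = 7.8/11 = 0.709.
Ranked: C > G > F > D.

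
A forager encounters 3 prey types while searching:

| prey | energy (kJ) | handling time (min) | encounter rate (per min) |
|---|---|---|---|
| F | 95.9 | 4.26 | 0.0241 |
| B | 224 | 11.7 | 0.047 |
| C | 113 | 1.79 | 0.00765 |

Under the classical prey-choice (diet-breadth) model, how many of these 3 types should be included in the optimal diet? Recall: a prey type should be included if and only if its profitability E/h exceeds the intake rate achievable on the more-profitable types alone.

3

Profitabilities (E/h, kJ/min): C 63.1, F 22.5, B 19.1. Add prey in this order while the next type's profitability exceeds the intake rate on those already taken.
Rate on top 1: 0.8528. F: 22.5 > 0.8528 → include.
Rate on top 2: 2.845. B: 19.1 > 2.845 → include.
Optimal diet: C, F, B — 3 of 3 types.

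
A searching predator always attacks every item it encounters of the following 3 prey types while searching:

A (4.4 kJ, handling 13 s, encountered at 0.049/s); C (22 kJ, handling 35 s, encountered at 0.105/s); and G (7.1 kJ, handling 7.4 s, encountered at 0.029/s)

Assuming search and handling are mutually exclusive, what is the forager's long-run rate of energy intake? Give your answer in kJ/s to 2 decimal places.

R = Σλ_iE_i / (1 + Σλ_ih_i)
Numerator: 0.049×4.4 + 0.105×22 + 0.029×7.1 = 2.732
Denominator: 1 + 0.049×13 + 0.105×35 + 0.029×7.4 = 5.527
R = 2.732/5.527 = 0.4942 kJ/s

0.49 kJ/s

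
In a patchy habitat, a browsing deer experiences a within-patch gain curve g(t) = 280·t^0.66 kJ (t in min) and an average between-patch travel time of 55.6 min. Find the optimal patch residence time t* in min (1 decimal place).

By the marginal value theorem, leave when the instantaneous gain rate g'(t) equals the habitat-wide average g(t)/(T + t).
g'(t) = 0.66·280·t^-0.34. Setting 0.66·280·t^-0.34 = 280·t^0.66/(55.6+t) gives 0.66(55.6+t) = t, so 0.34·t = 0.66×55.6.
t* = 0.66×55.6/0.34 = 107.9 min.

107.9 min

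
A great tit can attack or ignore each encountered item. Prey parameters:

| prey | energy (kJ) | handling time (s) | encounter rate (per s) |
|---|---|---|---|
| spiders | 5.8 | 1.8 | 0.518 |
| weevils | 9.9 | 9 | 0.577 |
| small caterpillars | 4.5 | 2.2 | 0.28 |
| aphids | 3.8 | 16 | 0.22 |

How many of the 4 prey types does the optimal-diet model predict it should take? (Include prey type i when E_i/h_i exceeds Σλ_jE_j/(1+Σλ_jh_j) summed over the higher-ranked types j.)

Rank by E/h (kJ/s): spiders 3.22, small caterpillars 2.05, weevils 1.1, aphids 0.237. Include each in turn until the next type's E/h falls below the running intake rate.
Rate on top 1: 1.555. small caterpillars: 2.05 > 1.555 → include.
Rate on top 2: 1.673. weevils: 1.1 < 1.673 → exclude; stop.
Optimal diet: spiders, small caterpillars — 2 of 4 types.

2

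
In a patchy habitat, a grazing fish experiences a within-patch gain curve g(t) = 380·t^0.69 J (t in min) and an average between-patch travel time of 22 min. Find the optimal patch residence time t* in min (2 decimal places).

48.97 min

Maximise g(t)/(T+t): set derivative to zero → g'(t)(T+t) = g(t).
g'(t) = 0.69·380·t^-0.31. Setting 0.69·380·t^-0.31 = 380·t^0.69/(22+t) gives 0.69(22+t) = t, so 0.31·t = 0.69×22.
t* = 0.69×22/0.31 = 48.97 min.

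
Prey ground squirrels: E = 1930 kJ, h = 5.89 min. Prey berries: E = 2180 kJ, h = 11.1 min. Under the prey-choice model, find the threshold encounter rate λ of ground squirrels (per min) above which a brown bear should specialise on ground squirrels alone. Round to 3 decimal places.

At the threshold, the rate on ground squirrels alone equals the profitability of berries: λ·1930/(1 + λ·5.89) = 2180/11.1 = 196.4.
Rearranging, λ(1930 − 196.4×5.89) = 196.4, so λ = 196.4/773.2 = 0.254 per min.

0.254 per min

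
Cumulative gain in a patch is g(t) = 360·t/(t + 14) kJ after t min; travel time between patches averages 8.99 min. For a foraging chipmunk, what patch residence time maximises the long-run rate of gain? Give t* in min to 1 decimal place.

11.2 min

Optimal t* satisfies g'(t*) = g(t*)/(T + t*).
g'(t) = 360·14/(t + 14)². Setting 360·14/(t+14)² = 360t/[(t+14)(8.99+t)] gives 14(8.99+t) = t(t+14), so t² = 14×8.99 = 125.9.
t* = √125.9 = 11.22 min.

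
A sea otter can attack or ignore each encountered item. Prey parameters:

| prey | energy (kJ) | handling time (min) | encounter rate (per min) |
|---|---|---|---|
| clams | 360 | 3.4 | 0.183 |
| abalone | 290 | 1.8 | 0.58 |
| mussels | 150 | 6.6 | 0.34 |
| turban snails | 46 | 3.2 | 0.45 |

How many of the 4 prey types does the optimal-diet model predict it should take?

2

E/h in descending order: abalone 161, clams 106, mussels 22.7, turban snails 14.4 kJ/min. The optimal diet is the largest prefix of this list for which every included type satisfies E_i/h_i > R on the types above it.
Rate on top 1: 82.29. clams: 106 > 82.29 → include.
Rate on top 2: 87.8. mussels: 22.7 < 87.8 → exclude; stop.
Optimal diet: abalone, clams — 2 of 4 types.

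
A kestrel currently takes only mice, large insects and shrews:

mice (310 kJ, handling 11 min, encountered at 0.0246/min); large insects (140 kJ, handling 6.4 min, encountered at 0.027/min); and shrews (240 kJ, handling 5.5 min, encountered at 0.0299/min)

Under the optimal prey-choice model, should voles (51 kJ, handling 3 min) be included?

Current rate: (0.0246×310 + 0.027×140 + 0.0299×240)/(1 + 0.0246×11 + 0.027×6.4 + 0.0299×5.5) = 11.56 kJ/min.
voles: E/h = 51/3 = 17 kJ/min.
Since 17 > R, including voles increases the long-run rate.

Yes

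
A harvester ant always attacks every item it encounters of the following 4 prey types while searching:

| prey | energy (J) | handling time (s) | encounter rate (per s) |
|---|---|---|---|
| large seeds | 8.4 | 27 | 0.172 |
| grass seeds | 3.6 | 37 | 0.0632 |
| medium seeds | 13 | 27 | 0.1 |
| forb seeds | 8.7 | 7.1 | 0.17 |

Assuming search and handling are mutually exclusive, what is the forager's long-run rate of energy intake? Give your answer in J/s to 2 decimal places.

Energy encountered per unit search time: 0.172×8.4 + 0.0632×3.6 + 0.1×13 + 0.17×8.7 = 4.451 J/s.
Handling time per unit search time: 0.172×27 + 0.0632×37 + 0.1×27 + 0.17×7.1 = 10.89.
Rate = 4.451/(1 + 10.89) = 0.3744 J/s.

0.37 J/s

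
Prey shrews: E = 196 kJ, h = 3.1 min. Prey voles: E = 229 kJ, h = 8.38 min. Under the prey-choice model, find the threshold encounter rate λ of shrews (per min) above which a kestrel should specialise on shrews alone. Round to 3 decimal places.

The zero-one rule: include voles iff E₂/h₂ > λE₁/(1+λh₁). Equality gives the switch point.
λE₁h₂ = E₂ + λE₂h₁ ⇒ λ = E₂/(E₁h₂ − E₂h₁) = 229/(1642 − 709.9) = 0.2456 per min.

0.246 per min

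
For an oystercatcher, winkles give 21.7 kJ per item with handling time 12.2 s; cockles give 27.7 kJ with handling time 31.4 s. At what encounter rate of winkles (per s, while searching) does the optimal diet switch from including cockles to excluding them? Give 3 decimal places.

The zero-one rule: include cockles iff E₂/h₂ > λE₁/(1+λh₁). Equality gives the switch point.
λE₁h₂ = E₂ + λE₂h₁ ⇒ λ = E₂/(E₁h₂ − E₂h₁) = 27.7/(681.4 − 337.9) = 0.08065 per s.

0.081 per s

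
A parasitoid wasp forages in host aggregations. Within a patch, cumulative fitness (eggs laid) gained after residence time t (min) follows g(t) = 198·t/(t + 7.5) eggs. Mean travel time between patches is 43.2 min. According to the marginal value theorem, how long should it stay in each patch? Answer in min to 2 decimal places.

18.00 min

Optimal t* satisfies g'(t*) = g(t*)/(T + t*).
g'(t) = 198·7.5/(t + 7.5)². Setting 198·7.5/(t+7.5)² = 198t/[(t+7.5)(43.2+t)] gives 7.5(43.2+t) = t(t+7.5), so t² = 7.5×43.2 = 324.
t* = √324 = 18 min.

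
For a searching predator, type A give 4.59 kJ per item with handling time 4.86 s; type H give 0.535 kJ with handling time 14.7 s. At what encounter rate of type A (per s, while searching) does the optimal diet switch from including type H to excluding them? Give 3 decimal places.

The zero-one rule: include type H iff E₂/h₂ > λE₁/(1+λh₁). Equality gives the switch point.
λE₁h₂ = E₂ + λE₂h₁ ⇒ λ = E₂/(E₁h₂ − E₂h₁) = 0.535/(67.47 − 2.6) = 0.008247 per s.

0.008 per s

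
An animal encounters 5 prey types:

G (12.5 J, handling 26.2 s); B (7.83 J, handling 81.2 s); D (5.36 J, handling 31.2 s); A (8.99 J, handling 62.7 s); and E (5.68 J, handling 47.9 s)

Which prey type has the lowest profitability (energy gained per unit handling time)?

Profitability E/h (J/s): G = 12.5/26.2 = 0.477, B = 7.83/81.2 = 0.0964, D = 5.36/31.2 = 0.172, A = 8.99/62.7 = 0.143, E = 5.68/47.9 = 0.119.
Ranked: G > D > A > E > B.

B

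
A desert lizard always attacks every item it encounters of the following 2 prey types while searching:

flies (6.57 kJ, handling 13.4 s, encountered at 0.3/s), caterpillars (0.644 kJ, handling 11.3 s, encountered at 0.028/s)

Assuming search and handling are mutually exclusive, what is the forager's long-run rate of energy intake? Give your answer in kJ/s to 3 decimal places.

0.373 kJ/s

R = (0.3×6.57 + 0.028×0.644) / (1 + 0.3×13.4 + 0.028×11.3) = 1.989/5.336 = 0.3727 kJ/s.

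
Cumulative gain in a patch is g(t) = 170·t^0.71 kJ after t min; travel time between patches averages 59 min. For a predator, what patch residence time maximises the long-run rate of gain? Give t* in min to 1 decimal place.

Maximise g(t)/(T+t): set derivative to zero → g'(t)(T+t) = g(t).
g'(t) = 0.71·170·t^-0.29. Setting 0.71·170·t^-0.29 = 170·t^0.71/(59+t) gives 0.71(59+t) = t, so 0.29·t = 0.71×59.
t* = 0.71×59/0.29 = 144.4 min.

144.4 min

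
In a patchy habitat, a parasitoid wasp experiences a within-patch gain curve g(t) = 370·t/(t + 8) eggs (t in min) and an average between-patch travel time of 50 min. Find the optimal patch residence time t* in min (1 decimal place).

Maximise g(t)/(T+t): set derivative to zero → g'(t)(T+t) = g(t).
g'(t) = 370·8/(t + 8)². Setting 370·8/(t+8)² = 370t/[(t+8)(50+t)] gives 8(50+t) = t(t+8), so t² = 8×50 = 400.
t* = √400 = 20 min.

20.0 min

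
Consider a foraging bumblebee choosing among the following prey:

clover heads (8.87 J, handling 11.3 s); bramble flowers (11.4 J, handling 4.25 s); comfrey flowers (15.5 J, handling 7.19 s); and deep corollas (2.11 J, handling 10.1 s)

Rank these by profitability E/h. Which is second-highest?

comfrey flowers

In descending order of E/h:
bramble flowers: 11.4/4.25 = 2.68 J/s
comfrey flowers: 15.5/7.19 = 2.16 J/s
clover heads: 8.87/11.3 = 0.785 J/s
deep corollas: 2.11/10.1 = 0.209 J/s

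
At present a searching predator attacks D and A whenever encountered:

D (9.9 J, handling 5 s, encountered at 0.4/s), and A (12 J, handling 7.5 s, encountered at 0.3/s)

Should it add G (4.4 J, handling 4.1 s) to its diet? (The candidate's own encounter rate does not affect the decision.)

No

On D and A alone, R = ΣλE/(1+Σλh) = 7.56/5.25 = 1.44 J/s.
G: E/h = 4.4/4.1 = 1.073 J/s.
Since 1.073 < R, time spent handling G is better spent searching.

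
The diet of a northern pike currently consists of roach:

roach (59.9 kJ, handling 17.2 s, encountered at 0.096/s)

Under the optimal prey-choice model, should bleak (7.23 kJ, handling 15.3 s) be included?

Current rate: (0.096×59.9)/(1 + 0.096×17.2) = 2.169 kJ/s.
bleak: E/h = 7.23/15.3 = 0.4725 kJ/s.
0.4725 < 2.169, so adding bleak would lower the average — exclude it.

No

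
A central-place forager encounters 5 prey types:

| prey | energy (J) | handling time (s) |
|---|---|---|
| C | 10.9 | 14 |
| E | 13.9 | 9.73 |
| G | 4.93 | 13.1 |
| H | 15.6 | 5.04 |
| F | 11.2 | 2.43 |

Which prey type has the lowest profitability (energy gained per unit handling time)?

G

Profitability E/h (J/s): C = 10.9/14 = 0.779, E = 13.9/9.73 = 1.43, G = 4.93/13.1 = 0.376, H = 15.6/5.04 = 3.1, F = 11.2/2.43 = 4.61.
Ranked: F > H > E > C > G.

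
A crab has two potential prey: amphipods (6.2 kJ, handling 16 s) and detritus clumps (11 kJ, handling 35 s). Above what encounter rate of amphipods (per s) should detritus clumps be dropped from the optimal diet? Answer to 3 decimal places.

The zero-one rule: include detritus clumps iff E₂/h₂ > λE₁/(1+λh₁). Equality gives the switch point.
λE₁h₂ = E₂ + λE₂h₁ ⇒ λ = E₂/(E₁h₂ − E₂h₁) = 11/(217 − 176) = 0.2683 per s.

0.268 per s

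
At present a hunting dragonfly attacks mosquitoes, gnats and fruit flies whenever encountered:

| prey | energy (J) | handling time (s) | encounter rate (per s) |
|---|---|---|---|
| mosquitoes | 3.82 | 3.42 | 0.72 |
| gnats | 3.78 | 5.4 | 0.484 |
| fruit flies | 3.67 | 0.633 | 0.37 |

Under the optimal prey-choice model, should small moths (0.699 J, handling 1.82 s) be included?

No

On mosquitoes, gnats and fruit flies alone, R = ΣλE/(1+Σλh) = 5.938/6.31 = 0.941 J/s.
small moths: E/h = 0.699/1.82 = 0.3841 J/s.
Since 0.3841 < R, time spent handling small moths is better spent searching.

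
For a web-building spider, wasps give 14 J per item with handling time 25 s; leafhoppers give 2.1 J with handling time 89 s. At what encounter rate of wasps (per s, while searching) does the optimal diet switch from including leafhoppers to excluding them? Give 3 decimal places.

Drop leafhoppers once their profitability E₂/h₂ falls below the rate achievable on wasps alone: E₂/h₂ = λE₁/(1 + λh₁).
Solve for λ: λE₁h₂ = E₂(1 + λh₁) → λ(E₁h₂ − E₂h₁) = E₂ → λ = E₂/(E₁h₂ − E₂h₁).
λ = 2.1/(14×89 − 2.1×25) = 2.1/1194 = 0.00176 per s.

0.002 per s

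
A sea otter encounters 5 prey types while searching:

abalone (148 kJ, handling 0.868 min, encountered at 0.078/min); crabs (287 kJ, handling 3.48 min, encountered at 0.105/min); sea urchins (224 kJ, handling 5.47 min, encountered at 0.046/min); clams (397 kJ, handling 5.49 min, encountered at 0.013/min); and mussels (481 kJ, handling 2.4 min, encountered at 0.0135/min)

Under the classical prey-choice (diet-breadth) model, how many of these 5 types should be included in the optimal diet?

Rank by E/h (kJ/min): mussels 200, abalone 171, crabs 82.5, clams 72.3, sea urchins 41. Include each in turn until the next type's E/h falls below the running intake rate.
Rate on top 1: 6.29. abalone: 171 > 6.29 → include.
Rate on top 2: 16.4. crabs: 82.5 > 16.4 → include.
Rate on top 3: 32.87. clams: 72.3 > 32.87 → include.
Rate on top 4: 34.7. sea urchins: 41 > 34.7 → include.
Optimal diet: mussels, abalone, crabs, clams, sea urchins — 5 of 5 types.

5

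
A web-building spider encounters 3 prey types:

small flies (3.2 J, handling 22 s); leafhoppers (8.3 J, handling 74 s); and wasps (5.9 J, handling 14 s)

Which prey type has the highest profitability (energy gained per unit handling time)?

wasps

Profitability E/h (J/s): small flies = 3.2/22 = 0.145, leafhoppers = 8.3/74 = 0.112, wasps = 5.9/14 = 0.421.
Ranked: wasps > small flies > leafhoppers.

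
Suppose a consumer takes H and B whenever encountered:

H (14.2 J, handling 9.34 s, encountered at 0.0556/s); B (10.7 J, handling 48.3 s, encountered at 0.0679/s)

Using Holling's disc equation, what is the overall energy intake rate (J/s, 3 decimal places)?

0.316 J/s

R = Σλ_iE_i / (1 + Σλ_ih_i)
Numerator: 0.0556×14.2 + 0.0679×10.7 = 1.516
Denominator: 1 + 0.0556×9.34 + 0.0679×48.3 = 4.799
R = 1.516/4.799 = 0.3159 J/s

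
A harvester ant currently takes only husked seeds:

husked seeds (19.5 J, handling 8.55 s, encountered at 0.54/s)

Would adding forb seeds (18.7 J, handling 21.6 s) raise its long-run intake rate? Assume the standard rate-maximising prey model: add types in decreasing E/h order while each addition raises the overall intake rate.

No

Current rate: (0.54×19.5)/(1 + 0.54×8.55) = 1.875 J/s.
forb seeds: E/h = 18.7/21.6 = 0.8657 J/s.
0.8657 < 1.875, so adding forb seeds would lower the average — exclude it.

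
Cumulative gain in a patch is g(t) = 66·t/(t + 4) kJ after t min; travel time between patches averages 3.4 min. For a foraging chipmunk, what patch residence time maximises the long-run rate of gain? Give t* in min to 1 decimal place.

3.7 min

Optimal t* satisfies g'(t*) = g(t*)/(T + t*).
g'(t) = 66·4/(t + 4)². Setting 66·4/(t+4)² = 66t/[(t+4)(3.4+t)] gives 4(3.4+t) = t(t+4), so t² = 4×3.4 = 13.6.
t* = √13.6 = 3.688 min.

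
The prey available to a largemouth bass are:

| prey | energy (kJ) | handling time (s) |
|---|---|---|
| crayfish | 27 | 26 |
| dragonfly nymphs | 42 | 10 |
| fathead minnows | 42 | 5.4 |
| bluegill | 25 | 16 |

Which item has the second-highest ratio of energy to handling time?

In descending order of E/h:
fathead minnows: 42/5.4 = 7.78 kJ/s
dragonfly nymphs: 42/10 = 4.2 kJ/s
bluegill: 25/16 = 1.56 kJ/s
crayfish: 27/26 = 1.04 kJ/s

dragonfly nymphs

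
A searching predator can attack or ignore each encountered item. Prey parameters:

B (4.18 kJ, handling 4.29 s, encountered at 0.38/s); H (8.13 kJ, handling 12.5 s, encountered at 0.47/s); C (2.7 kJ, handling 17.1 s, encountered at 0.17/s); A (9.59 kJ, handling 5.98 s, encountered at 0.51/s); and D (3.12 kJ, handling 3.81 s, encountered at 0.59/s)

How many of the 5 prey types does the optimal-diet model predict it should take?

Profitabilities (E/h, kJ/s): A 1.6, B 0.974, D 0.819, H 0.65, C 0.158. Add prey in this order while the next type's profitability exceeds the intake rate on those already taken.
Rate on top 1: 1.208. B: 0.974 < 1.208 → exclude; stop.
Optimal diet: A — 1 of 5 types.

1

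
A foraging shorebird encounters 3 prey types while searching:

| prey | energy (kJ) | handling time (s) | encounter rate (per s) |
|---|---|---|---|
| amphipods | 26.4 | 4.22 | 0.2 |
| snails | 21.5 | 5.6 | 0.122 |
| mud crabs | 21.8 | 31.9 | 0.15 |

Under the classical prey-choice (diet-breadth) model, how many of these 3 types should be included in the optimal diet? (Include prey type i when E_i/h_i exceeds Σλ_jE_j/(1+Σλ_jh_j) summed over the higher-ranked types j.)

Rank by E/h (kJ/s): amphipods 6.26, snails 3.84, mud crabs 0.683. Include each in turn until the next type's E/h falls below the running intake rate.
Rate on top 1: 2.863. snails: 3.84 > 2.863 → include.
Rate on top 2: 3.127. mud crabs: 0.683 < 3.127 → exclude; stop.
Optimal diet: amphipods, snails — 2 of 3 types.

2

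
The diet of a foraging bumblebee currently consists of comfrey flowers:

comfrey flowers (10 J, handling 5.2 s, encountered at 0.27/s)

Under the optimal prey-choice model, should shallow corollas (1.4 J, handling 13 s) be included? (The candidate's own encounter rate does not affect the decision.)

Current rate: (0.27×10)/(1 + 0.27×5.2) = 1.123 J/s.
shallow corollas: E/h = 1.4/13 = 0.1077 J/s.
0.1077 < 1.123, so adding shallow corollas would lower the average — exclude it.

No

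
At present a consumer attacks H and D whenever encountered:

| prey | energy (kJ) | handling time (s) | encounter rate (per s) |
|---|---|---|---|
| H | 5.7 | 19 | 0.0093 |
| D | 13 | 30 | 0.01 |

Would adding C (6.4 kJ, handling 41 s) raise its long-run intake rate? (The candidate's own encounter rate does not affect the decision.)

Yes

Intake rate on the current diet: R = (0.0093×5.7 + 0.01×13) / (1 + 0.0093×19 + 0.01×30) = 0.183/1.477 = 0.1239 kJ/s.
C: E/h = 6.4/41 = 0.1561 kJ/s.
Since 0.1561 > R, including C increases the long-run rate.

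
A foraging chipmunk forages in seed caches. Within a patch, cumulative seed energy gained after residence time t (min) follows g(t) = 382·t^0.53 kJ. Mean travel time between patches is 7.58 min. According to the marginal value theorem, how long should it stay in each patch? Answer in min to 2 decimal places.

8.55 min

Maximise g(t)/(T+t): set derivative to zero → g'(t)(T+t) = g(t).
g'(t) = 0.53·382·t^-0.47. Setting 0.53·382·t^-0.47 = 382·t^0.53/(7.58+t) gives 0.53(7.58+t) = t, so 0.47·t = 0.53×7.58.
t* = 0.53×7.58/0.47 = 8.548 min.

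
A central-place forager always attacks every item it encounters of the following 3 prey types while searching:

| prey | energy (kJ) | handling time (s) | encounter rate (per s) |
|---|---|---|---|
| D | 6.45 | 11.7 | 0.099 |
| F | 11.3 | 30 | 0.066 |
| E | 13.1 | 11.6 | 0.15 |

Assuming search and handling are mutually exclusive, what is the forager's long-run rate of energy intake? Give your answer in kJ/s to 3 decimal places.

Energy encountered per unit search time: 0.099×6.45 + 0.066×11.3 + 0.15×13.1 = 3.349 kJ/s.
Handling time per unit search time: 0.099×11.7 + 0.066×30 + 0.15×11.6 = 4.878.
Rate = 3.349/(1 + 4.878) = 0.5698 kJ/s.

0.570 kJ/s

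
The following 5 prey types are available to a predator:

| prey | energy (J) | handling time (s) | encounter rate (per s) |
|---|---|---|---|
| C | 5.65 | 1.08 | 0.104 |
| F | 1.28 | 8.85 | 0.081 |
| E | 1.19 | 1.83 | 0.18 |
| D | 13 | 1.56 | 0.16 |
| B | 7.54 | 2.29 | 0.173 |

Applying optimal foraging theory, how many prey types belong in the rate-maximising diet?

Rank by E/h (J/s): D 8.33, C 5.23, B 3.29, E 0.65, F 0.145. Include each in turn until the next type's E/h falls below the running intake rate.
Rate on top 1: 1.665. C: 5.23 > 1.665 → include.
Rate on top 2: 1.959. B: 3.29 > 1.959 → include.
Rate on top 3: 2.259. E: 0.65 < 2.259 → exclude; stop.
Optimal diet: D, C, B — 3 of 5 types.

3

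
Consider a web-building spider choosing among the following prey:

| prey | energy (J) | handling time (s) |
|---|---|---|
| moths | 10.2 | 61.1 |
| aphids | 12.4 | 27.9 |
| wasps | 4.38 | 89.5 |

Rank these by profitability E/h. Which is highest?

aphids

In descending order of E/h:
aphids: 12.4/27.9 = 0.444 J/s
moths: 10.2/61.1 = 0.167 J/s
wasps: 4.38/89.5 = 0.0489 J/s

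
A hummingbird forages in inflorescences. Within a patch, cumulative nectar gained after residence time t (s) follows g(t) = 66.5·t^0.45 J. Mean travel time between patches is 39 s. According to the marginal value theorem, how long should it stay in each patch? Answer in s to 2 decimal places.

By the marginal value theorem, leave when the instantaneous gain rate g'(t) equals the habitat-wide average g(t)/(T + t).
g'(t) = 0.45·66.5·t^-0.55. Setting 0.45·66.5·t^-0.55 = 66.5·t^0.45/(39+t) gives 0.45(39+t) = t, so 0.55·t = 0.45×39.
t* = 0.45×39/0.55 = 31.91 s.

31.91 s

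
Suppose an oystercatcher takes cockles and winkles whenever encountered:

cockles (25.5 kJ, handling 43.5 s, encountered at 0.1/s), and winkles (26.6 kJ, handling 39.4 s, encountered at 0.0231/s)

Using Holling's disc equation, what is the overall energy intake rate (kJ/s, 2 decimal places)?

R = (0.1×25.5 + 0.0231×26.6) / (1 + 0.1×43.5 + 0.0231×39.4) = 3.164/6.26 = 0.5055 kJ/s.

0.51 kJ/s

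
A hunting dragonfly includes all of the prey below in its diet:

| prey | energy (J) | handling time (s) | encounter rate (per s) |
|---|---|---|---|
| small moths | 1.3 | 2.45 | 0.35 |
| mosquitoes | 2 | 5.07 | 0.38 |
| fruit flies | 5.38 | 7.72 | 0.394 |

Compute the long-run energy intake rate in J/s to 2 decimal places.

Energy encountered per unit search time: 0.35×1.3 + 0.38×2 + 0.394×5.38 = 3.335 J/s.
Handling time per unit search time: 0.35×2.45 + 0.38×5.07 + 0.394×7.72 = 5.826.
Rate = 3.335/(1 + 5.826) = 0.4885 J/s.

0.49 J/s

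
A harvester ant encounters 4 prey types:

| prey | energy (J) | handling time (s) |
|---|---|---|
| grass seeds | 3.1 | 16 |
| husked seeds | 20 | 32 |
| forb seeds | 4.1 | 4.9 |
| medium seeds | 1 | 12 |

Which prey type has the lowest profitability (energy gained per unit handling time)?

medium seeds

Profitability E/h (J/s): grass seeds = 3.1/16 = 0.194, husked seeds = 20/32 = 0.625, forb seeds = 4.1/4.9 = 0.837, medium seeds = 1/12 = 0.0833.
Ranked: forb seeds > husked seeds > grass seeds > medium seeds.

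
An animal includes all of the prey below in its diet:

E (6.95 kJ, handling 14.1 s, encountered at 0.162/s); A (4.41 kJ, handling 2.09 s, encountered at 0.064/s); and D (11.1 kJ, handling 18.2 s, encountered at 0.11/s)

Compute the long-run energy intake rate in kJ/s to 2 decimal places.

0.49 kJ/s

R = (0.162×6.95 + 0.064×4.41 + 0.11×11.1) / (1 + 0.162×14.1 + 0.064×2.09 + 0.11×18.2) = 2.629/5.42 = 0.4851 kJ/s.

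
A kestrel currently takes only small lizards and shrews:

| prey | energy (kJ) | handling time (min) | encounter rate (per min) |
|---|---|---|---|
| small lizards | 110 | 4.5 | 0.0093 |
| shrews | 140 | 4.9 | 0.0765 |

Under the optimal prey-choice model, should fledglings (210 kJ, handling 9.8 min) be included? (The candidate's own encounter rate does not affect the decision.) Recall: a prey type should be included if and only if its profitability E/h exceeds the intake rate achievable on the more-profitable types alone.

Current rate: (0.0093×110 + 0.0765×140)/(1 + 0.0093×4.5 + 0.0765×4.9) = 8.282 kJ/min.
Profitability of fledglings: 210/9.8 = 21.43 kJ/min.
21.43 > 8.282, so adding fledglings raises the average — include it.

Yes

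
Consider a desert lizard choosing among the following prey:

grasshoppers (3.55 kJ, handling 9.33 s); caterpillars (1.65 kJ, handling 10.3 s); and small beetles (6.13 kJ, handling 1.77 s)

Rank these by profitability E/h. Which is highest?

In descending order of E/h:
small beetles: 6.13/1.77 = 3.46 kJ/s
grasshoppers: 3.55/9.33 = 0.38 kJ/s
caterpillars: 1.65/10.3 = 0.16 kJ/s

small beetles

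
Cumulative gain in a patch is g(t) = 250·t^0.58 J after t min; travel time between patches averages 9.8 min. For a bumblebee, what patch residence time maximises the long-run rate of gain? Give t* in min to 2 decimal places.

Maximise g(t)/(T+t): set derivative to zero → g'(t)(T+t) = g(t).
g'(t) = 0.58·250·t^-0.42. Setting 0.58·250·t^-0.42 = 250·t^0.58/(9.8+t) gives 0.58(9.8+t) = t, so 0.42·t = 0.58×9.8.
t* = 0.58×9.8/0.42 = 13.53 min.

13.53 min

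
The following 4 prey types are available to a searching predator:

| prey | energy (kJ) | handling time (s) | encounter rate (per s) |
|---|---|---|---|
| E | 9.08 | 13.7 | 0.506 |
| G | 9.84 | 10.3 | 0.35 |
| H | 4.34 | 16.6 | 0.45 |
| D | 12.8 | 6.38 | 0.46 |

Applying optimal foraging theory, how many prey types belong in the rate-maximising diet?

1

Profitabilities (E/h, kJ/s): D 2.01, G 0.955, E 0.663, H 0.261. Add prey in this order while the next type's profitability exceeds the intake rate on those already taken.
Rate on top 1: 1.496. G: 0.955 < 1.496 → exclude; stop.
Optimal diet: D — 1 of 4 types.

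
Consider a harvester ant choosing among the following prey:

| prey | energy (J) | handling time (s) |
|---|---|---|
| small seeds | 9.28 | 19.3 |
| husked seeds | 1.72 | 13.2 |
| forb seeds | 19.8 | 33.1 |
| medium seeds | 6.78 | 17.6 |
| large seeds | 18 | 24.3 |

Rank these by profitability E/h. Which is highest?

In descending order of E/h:
large seeds: 18/24.3 = 0.741 J/s
forb seeds: 19.8/33.1 = 0.598 J/s
small seeds: 9.28/19.3 = 0.481 J/s
medium seeds: 6.78/17.6 = 0.385 J/s
husked seeds: 1.72/13.2 = 0.13 J/s

large seeds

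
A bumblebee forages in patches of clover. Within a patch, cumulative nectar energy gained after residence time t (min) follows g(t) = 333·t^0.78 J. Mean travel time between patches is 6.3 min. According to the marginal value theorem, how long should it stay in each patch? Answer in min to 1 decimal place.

22.3 min

Maximise g(t)/(T+t): set derivative to zero → g'(t)(T+t) = g(t).
g'(t) = 0.78·333·t^-0.22. Setting 0.78·333·t^-0.22 = 333·t^0.78/(6.3+t) gives 0.78(6.3+t) = t, so 0.22·t = 0.78×6.3.
t* = 0.78×6.3/0.22 = 22.34 min.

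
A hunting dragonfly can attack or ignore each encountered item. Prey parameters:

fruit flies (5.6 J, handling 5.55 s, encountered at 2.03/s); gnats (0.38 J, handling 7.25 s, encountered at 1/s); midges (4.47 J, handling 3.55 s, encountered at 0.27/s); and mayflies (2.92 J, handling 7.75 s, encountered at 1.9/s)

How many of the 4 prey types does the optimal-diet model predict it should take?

2

Rank by E/h (J/s): midges 1.26, fruit flies 1.01, mayflies 0.377, gnats 0.0524. Include each in turn until the next type's E/h falls below the running intake rate.
Rate on top 1: 0.6162. fruit flies: 1.01 > 0.6162 → include.
Rate on top 2: 0.9508. mayflies: 0.377 < 0.9508 → exclude; stop.
Optimal diet: midges, fruit flies — 2 of 4 types.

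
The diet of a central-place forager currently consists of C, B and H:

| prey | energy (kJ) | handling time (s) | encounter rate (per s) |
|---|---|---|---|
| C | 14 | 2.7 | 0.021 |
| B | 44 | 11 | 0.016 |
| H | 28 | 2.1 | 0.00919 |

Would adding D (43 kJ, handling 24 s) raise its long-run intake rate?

Yes

Current rate: (0.021×14 + 0.016×44 + 0.00919×28)/(1 + 0.021×2.7 + 0.016×11 + 0.00919×2.1) = 1.003 kJ/s.
D: E/h = 43/24 = 1.792 kJ/s.
Since 1.792 > R, including D increases the long-run rate.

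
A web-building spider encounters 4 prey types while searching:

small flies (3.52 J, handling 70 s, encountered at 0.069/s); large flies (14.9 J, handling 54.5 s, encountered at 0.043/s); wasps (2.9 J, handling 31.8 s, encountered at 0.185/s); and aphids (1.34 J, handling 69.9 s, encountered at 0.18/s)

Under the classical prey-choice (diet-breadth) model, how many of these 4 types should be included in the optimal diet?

E/h in descending order: large flies 0.273, wasps 0.0912, small flies 0.0503, aphids 0.0192 J/s. The optimal diet is the largest prefix of this list for which every included type satisfies E_i/h_i > R on the types above it.
Rate on top 1: 0.1916. wasps: 0.0912 < 0.1916 → exclude; stop.
Optimal diet: large flies — 1 of 4 types.

1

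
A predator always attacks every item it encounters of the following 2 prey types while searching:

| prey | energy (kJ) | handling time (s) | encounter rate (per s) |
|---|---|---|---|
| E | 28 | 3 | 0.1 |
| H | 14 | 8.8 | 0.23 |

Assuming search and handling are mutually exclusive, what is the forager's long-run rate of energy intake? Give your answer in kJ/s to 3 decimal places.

1.811 kJ/s

Energy encountered per unit search time: 0.1×28 + 0.23×14 = 6.02 kJ/s.
Handling time per unit search time: 0.1×3 + 0.23×8.8 = 2.324.
Rate = 6.02/(1 + 2.324) = 1.811 kJ/s.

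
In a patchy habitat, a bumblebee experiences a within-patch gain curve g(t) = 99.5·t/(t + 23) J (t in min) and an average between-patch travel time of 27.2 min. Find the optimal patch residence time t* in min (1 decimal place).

Maximise g(t)/(T+t): set derivative to zero → g'(t)(T+t) = g(t).
g'(t) = 99.5·23/(t + 23)². Setting 99.5·23/(t+23)² = 99.5t/[(t+23)(27.2+t)] gives 23(27.2+t) = t(t+23), so t² = 23×27.2 = 625.6.
t* = √625.6 = 25.01 min.

25.0 min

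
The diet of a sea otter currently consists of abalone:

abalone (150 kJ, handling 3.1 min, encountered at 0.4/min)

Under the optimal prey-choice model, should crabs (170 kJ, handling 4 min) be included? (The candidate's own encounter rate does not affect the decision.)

Current rate: (0.4×150)/(1 + 0.4×3.1) = 26.79 kJ/min.
crabs: E/h = 170/4 = 42.5 kJ/min.
Since 42.5 > R, including crabs increases the long-run rate.

Yes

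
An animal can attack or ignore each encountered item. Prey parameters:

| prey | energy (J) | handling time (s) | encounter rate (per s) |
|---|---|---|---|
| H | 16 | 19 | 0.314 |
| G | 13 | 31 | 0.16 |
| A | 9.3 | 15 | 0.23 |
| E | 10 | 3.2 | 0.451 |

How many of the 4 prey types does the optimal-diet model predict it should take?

1

E/h in descending order: E 3.12, H 0.842, A 0.62, G 0.419 J/s. The optimal diet is the largest prefix of this list for which every included type satisfies E_i/h_i > R on the types above it.
Rate on top 1: 1.846. H: 0.842 < 1.846 → exclude; stop.
Optimal diet: E — 1 of 4 types.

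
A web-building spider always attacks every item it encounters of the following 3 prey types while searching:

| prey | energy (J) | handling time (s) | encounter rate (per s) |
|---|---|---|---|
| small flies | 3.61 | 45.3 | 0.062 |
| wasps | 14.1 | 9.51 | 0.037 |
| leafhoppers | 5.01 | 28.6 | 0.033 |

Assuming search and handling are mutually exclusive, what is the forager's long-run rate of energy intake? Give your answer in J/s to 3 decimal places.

Energy encountered per unit search time: 0.062×3.61 + 0.037×14.1 + 0.033×5.01 = 0.9108 J/s.
Handling time per unit search time: 0.062×45.3 + 0.037×9.51 + 0.033×28.6 = 4.104.
Rate = 0.9108/(1 + 4.104) = 0.1784 J/s.

0.178 J/s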